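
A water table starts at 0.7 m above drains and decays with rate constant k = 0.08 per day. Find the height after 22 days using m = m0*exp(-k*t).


m = m0 * exp(-k*t)
m = 0.7 * exp(-0.08 * 22)
m = 0.7 * exp(-1.7600)

0.1204 m


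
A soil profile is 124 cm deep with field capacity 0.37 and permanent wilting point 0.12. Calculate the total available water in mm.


AWC = (FC - PWP) * d * 10
AWC = (0.37 - 0.12) * 124 * 10
AWC = 0.2500 * 124 * 10

310.0000 mm


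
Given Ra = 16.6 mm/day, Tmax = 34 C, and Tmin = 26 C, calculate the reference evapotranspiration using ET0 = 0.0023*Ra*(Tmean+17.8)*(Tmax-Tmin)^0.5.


Tmean = (Tmax + Tmin)/2 = (34 + 26)/2 = 30.0
ET0 = 0.0023 * 16.6 * (30.0 + 17.8) * sqrt(34 - 26)
ET0 = 0.0023 * 16.6 * 47.8 * 2.828427

5.1619 mm/day


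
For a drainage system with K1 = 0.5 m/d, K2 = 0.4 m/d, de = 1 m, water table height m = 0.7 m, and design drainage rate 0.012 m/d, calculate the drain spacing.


S^2 = 8*K2*de*m/q + 4*K1*m^2/q
S^2 = 8*0.4*1*0.7/0.012 + 4*0.5*0.7^2/0.012
S = sqrt(268.3333)

16.3809 m


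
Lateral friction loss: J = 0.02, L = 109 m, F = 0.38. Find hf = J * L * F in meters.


hf = J * L * F = 0.02 * 109 * 0.38 = 0.8284 m

0.8284 m


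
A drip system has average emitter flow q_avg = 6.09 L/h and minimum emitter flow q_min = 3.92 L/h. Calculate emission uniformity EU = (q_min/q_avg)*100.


EU = (q_min/q_avg)*100 = (3.92/6.09)*100 = 64.3678%

64.3678 %


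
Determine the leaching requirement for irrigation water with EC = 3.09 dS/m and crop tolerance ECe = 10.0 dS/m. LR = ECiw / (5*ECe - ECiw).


LR = ECiw / (5*ECe - ECiw)
LR = 3.09 / (5*10.0 - 3.09)
LR = 3.09 / 46.9100

0.0659


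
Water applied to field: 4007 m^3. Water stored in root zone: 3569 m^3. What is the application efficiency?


Ea = V_root / V_field * 100 = 3569 / 4007 * 100 = 89.0691%

89.0691 %


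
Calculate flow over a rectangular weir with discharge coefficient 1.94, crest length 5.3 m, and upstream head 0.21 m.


Q = C * L * H^(3/2) = 1.94 * 5.3 * 0.21^1.5 = 1.94 * 5.3 * 0.096234

0.9895 m^3/s


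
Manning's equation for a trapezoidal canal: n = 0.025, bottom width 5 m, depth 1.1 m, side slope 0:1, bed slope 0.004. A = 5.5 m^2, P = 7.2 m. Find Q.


R = A/P = 5.5/7.2 = 0.763889
Q = (1/0.025) * 5.5 * 0.763889^(2/3) * 0.004^0.5

11.6271 m^3/s


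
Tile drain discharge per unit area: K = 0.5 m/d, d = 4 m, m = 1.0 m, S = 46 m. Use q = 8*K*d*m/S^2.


q = 8*K*d*m/S^2
q = 8*0.5*4*1.0/46^2
q = 16.0000 / 2116

0.0076 m/d


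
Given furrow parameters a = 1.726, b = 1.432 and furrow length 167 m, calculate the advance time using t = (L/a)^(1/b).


t = (L/a)^(1/b)
t = (167/1.726)^(1/1.432)
t = 96.755504^(1/1.432)

24.3582 min


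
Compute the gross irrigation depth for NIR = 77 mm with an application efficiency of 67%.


Ea = 67% = 0.67
GID = NIR / Ea = 77 / 0.67 = 114.9254 mm

114.9254 mm


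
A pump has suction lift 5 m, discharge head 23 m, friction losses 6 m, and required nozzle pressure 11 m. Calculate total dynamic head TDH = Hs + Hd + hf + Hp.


TDH = Hs + Hd + hf + Hp = 5 + 23 + 6 + 11 = 45

45 m


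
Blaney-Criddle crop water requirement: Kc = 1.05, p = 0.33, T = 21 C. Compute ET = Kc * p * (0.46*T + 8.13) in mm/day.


ET = Kc * p * (0.46*T + 8.13)
ET = 1.05 * 0.33 * (0.46*21 + 8.13)
ET = 1.05 * 0.33 * 17.7900

6.1642 mm/day


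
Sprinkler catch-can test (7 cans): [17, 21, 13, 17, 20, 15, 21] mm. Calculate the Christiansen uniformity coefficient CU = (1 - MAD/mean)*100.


mean = 17.714286 mm
MAD = 2.530612 mm
CU = (1 - 2.530612/17.714286)*100

85.7143 %


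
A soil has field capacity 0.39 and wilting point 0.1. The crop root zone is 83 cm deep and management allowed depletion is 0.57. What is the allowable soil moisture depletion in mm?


SMD = (FC - PWP) * d * MAD * 10
SMD = (0.39 - 0.1) * 83 * 0.57 * 10
SMD = 0.2900 * 83 * 0.57 * 10

137.1990 mm


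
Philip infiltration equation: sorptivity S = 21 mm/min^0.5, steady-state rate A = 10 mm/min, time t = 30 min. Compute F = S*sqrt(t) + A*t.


F = S*sqrt(t) + A*t
F = 21*sqrt(30) + 10*30
F = 21*5.477226 + 300

415.0217 mm


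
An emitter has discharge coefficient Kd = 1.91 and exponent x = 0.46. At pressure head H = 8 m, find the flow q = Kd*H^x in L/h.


q = Kd * H^x = 1.91 * 8^0.46 = 1.91 * 2.602684

4.9711 L/h


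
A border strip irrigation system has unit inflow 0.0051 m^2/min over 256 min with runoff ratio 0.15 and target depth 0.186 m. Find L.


L = q*t/((1+r)*Z)
L = 0.0051*256/((1+0.15)*0.186)
L = 1.3056/0.2139

6.1038 m


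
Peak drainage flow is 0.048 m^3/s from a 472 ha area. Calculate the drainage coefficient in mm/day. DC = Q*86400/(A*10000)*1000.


DC = Q * 86400 / (A * 10000) * 1000
DC = 0.048 * 86400 / (472 * 10000) * 1000
DC = 4147200.0000 / 4720000

0.8786 mm/day


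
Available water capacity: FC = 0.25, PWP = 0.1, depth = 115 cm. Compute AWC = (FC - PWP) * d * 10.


AWC = (FC - PWP) * d * 10
AWC = (0.25 - 0.1) * 115 * 10
AWC = 0.1500 * 115 * 10

172.5000 mm


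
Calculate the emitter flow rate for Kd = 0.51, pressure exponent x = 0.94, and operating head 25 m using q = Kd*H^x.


q = Kd * H^x = 0.51 * 25^0.94 = 0.51 * 20.609317

10.5108 L/h


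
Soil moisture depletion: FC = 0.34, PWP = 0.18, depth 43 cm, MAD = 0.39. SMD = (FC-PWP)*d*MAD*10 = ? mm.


SMD = (FC - PWP) * d * MAD * 10
SMD = (0.34 - 0.18) * 43 * 0.39 * 10
SMD = 0.1600 * 43 * 0.39 * 10

26.8320 mm


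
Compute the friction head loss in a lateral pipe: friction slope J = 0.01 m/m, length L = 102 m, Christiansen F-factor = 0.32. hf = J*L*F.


hf = J * L * F = 0.01 * 102 * 0.32 = 0.3264 m

0.3264 m


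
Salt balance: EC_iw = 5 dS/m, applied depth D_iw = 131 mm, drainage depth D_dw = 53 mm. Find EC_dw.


EC_dw = EC_iw * D_iw / D_dw
EC_dw = 5 * 131 / 53
EC_dw = 655 / 53

12.3585 dS/m


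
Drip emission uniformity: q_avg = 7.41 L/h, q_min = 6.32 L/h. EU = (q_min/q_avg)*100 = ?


EU = (q_min/q_avg)*100 = (6.32/7.41)*100 = 85.2901%

85.2901 %


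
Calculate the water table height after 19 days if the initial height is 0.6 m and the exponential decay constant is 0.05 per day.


m = m0 * exp(-k*t)
m = 0.6 * exp(-0.05 * 19)
m = 0.6 * exp(-0.9500)

0.2320 m


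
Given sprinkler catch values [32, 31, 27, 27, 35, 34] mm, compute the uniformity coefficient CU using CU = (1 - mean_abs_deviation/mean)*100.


mean = 31.000000 mm
MAD = 2.666667 mm
CU = (1 - 2.666667/31.000000)*100

91.3978 %


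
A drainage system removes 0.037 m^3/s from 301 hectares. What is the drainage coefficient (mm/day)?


DC = Q * 86400 / (A * 10000) * 1000
DC = 0.037 * 86400 / (301 * 10000) * 1000
DC = 3196800.0000 / 3010000

1.0621 mm/day


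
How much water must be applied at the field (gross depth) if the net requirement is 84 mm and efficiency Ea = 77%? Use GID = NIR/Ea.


Ea = 77% = 0.77
GID = NIR / Ea = 84 / 0.77 = 109.0909 mm

109.0909 mm


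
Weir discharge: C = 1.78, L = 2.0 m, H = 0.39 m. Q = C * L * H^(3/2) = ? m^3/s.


Q = C * L * H^(3/2) = 1.78 * 2.0 * 0.39^1.5 = 1.78 * 2.0 * 0.243555

0.8671 m^3/s


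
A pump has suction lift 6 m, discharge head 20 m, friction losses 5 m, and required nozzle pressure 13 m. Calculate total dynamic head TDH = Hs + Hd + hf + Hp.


TDH = Hs + Hd + hf + Hp = 6 + 20 + 5 + 13 = 44

44 m


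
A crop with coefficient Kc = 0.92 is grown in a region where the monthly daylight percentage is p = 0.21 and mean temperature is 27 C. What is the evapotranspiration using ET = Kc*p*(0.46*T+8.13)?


ET = Kc * p * (0.46*T + 8.13)
ET = 0.92 * 0.21 * (0.46*27 + 8.13)
ET = 0.92 * 0.21 * 20.5500

3.9703 mm/day


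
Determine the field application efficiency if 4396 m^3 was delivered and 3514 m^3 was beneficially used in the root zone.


Ea = V_root / V_field * 100 = 3514 / 4396 * 100 = 79.9363%

79.9363 %


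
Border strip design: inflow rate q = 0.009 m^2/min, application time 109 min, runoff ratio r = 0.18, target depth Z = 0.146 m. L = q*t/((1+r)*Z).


L = q*t/((1+r)*Z)
L = 0.009*109/((1+0.18)*0.146)
L = 0.981/0.17228

5.6942 m


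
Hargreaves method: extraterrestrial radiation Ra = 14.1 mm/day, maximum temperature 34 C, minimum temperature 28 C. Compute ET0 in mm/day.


Tmean = (Tmax + Tmin)/2 = (34 + 28)/2 = 31.0
ET0 = 0.0023 * 14.1 * (31.0 + 17.8) * sqrt(34 - 28)
ET0 = 0.0023 * 14.1 * 48.8 * 2.449490

3.8765 mm/day


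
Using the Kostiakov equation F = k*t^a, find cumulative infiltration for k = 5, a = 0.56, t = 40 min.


F = k * t^a = 5 * 40^0.56
F = 5 * 7.891392

39.4570 mm


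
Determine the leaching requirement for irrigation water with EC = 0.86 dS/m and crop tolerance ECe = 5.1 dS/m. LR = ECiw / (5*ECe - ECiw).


LR = ECiw / (5*ECe - ECiw)
LR = 0.86 / (5*5.1 - 0.86)
LR = 0.86 / 24.6400

0.0349


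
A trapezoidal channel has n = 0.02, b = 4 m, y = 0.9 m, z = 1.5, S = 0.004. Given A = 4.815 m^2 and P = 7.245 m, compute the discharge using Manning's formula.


R = A/P = 4.815/7.245 = 0.664596
Q = (1/0.02) * 4.815 * 0.664596^(2/3) * 0.004^0.5

11.5958 m^3/s


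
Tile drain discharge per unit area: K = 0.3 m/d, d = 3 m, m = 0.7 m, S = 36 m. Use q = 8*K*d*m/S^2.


q = 8*K*d*m/S^2
q = 8*0.3*3*0.7/36^2
q = 5.0400 / 1296

0.0039 m/d


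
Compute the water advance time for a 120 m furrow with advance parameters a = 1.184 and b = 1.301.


t = (L/a)^(1/b)
t = (120/1.184)^(1/1.301)
t = 101.351351^(1/1.301)

34.8145 min


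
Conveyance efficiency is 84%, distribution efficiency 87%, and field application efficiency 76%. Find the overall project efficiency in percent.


Ec = 0.84, Eb = 0.87, Ea = 0.76
E = 0.84 * 0.87 * 0.76 * 100 = 55.5408%

55.5408 %


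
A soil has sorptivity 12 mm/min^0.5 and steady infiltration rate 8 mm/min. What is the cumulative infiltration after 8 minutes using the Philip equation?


F = S*sqrt(t) + A*t
F = 12*sqrt(8) + 8*8
F = 12*2.828427 + 64

97.9411 mm


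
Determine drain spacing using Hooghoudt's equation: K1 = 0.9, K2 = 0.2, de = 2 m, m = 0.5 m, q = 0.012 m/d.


S^2 = 8*K2*de*m/q + 4*K1*m^2/q
S^2 = 8*0.2*2*0.5/0.012 + 4*0.9*0.5^2/0.012
S = sqrt(208.3333)

14.4338 m


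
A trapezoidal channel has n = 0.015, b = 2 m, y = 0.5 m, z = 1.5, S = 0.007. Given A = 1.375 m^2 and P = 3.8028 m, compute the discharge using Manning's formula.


R = A/P = 1.375/3.8028 = 0.361576
Q = (1/0.015) * 1.375 * 0.361576^(2/3) * 0.007^0.5

3.8925 m^3/s


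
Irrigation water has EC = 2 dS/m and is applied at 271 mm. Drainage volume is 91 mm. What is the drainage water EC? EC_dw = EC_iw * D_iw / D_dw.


EC_dw = EC_iw * D_iw / D_dw
EC_dw = 2 * 271 / 91
EC_dw = 542 / 91

5.9560 dS/m


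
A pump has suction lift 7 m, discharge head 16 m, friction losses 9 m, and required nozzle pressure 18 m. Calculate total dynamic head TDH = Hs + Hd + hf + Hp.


TDH = Hs + Hd + hf + Hp = 7 + 16 + 9 + 18 = 50

50 m


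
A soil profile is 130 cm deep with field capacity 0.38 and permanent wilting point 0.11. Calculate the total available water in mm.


AWC = (FC - PWP) * d * 10
AWC = (0.38 - 0.11) * 130 * 10
AWC = 0.2700 * 130 * 10

351.0000 mm


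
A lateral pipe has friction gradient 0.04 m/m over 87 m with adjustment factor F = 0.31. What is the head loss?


hf = J * L * F = 0.04 * 87 * 0.31 = 1.0788 m

1.0788 m


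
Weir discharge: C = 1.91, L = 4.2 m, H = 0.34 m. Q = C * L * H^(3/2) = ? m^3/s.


Q = C * L * H^(3/2) = 1.91 * 4.2 * 0.34^1.5 = 1.91 * 4.2 * 0.198252

1.5904 m^3/s


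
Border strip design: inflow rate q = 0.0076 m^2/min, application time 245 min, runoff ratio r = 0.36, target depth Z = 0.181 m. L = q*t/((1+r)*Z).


L = q*t/((1+r)*Z)
L = 0.0076*245/((1+0.36)*0.181)
L = 1.862/0.24616

7.5642 m


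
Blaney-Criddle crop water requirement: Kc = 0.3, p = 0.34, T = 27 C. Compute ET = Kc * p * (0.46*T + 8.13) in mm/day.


ET = Kc * p * (0.46*T + 8.13)
ET = 0.3 * 0.34 * (0.46*27 + 8.13)
ET = 0.3 * 0.34 * 20.5500

2.0961 mm/day


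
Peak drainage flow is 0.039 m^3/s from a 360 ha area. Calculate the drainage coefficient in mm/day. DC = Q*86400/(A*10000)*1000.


DC = Q * 86400 / (A * 10000) * 1000
DC = 0.039 * 86400 / (360 * 10000) * 1000
DC = 3369600.0000 / 3600000

0.9360 mm/day


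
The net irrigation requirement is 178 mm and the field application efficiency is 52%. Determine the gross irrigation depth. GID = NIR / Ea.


Ea = 52% = 0.52
GID = NIR / Ea = 178 / 0.52 = 342.3077 mm

342.3077 mm


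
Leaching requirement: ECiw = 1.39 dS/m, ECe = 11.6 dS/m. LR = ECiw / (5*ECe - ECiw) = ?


LR = ECiw / (5*ECe - ECiw)
LR = 1.39 / (5*11.6 - 1.39)
LR = 1.39 / 56.6100

0.0246


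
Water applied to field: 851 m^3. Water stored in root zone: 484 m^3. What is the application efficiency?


Ea = V_root / V_field * 100 = 484 / 851 * 100 = 56.8743%

56.8743 %


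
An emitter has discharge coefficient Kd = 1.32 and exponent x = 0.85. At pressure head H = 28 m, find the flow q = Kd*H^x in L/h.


q = Kd * H^x = 1.32 * 28^0.85 = 1.32 * 16.985734

22.4212 L/h


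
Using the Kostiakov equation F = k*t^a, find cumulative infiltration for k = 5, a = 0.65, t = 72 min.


F = k * t^a = 5 * 72^0.65
F = 5 * 16.116329

80.5816 mm


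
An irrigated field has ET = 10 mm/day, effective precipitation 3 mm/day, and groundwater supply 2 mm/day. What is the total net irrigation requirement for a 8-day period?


Daily deficit = ET - Pe - GW = 10 - 3 - 2 = 5 mm/day
NIR = 5 * 8 = 40 mm

40.0000 mm


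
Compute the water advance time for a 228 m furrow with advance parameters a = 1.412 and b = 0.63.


t = (L/a)^(1/b)
t = (228/1.412)^(1/0.63)
t = 161.473088^(1/0.63)

3198.3123 min


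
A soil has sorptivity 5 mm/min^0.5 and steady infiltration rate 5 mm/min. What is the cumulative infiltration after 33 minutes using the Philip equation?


F = S*sqrt(t) + A*t
F = 5*sqrt(33) + 5*33
F = 5*5.744563 + 165

193.7228 mm


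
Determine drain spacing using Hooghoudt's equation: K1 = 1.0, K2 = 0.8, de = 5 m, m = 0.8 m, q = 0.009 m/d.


S^2 = 8*K2*de*m/q + 4*K1*m^2/q
S^2 = 8*0.8*5*0.8/0.009 + 4*1.0*0.8^2/0.009
S = sqrt(3128.8889)

55.9365 m


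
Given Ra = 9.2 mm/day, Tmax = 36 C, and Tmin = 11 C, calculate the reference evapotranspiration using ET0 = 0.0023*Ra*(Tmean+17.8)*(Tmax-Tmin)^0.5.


Tmean = (Tmax + Tmin)/2 = (36 + 11)/2 = 23.5
ET0 = 0.0023 * 9.2 * (23.5 + 17.8) * sqrt(36 - 11)
ET0 = 0.0023 * 9.2 * 41.3 * 5.000000

4.3695 mm/day


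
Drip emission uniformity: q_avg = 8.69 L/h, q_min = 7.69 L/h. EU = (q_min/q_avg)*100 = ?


EU = (q_min/q_avg)*100 = (7.69/8.69)*100 = 88.4925%

88.4925 %


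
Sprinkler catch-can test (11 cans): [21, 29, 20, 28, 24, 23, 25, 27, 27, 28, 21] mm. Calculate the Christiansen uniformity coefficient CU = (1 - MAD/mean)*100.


mean = 24.818182 mm
MAD = 2.743802 mm
CU = (1 - 2.743802/24.818182)*100

88.9444 %


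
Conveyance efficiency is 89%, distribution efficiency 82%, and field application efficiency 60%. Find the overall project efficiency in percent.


Ec = 0.89, Eb = 0.82, Ea = 0.6
E = 0.89 * 0.82 * 0.6 * 100 = 43.7880%

43.7880 %


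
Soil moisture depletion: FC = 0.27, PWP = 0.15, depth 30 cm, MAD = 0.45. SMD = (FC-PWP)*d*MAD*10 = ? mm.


SMD = (FC - PWP) * d * MAD * 10
SMD = (0.27 - 0.15) * 30 * 0.45 * 10
SMD = 0.1200 * 30 * 0.45 * 10

16.2000 mm


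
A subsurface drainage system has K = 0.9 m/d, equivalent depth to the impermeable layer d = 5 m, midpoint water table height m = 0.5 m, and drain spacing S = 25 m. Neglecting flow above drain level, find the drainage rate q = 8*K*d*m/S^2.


q = 8*K*d*m/S^2
q = 8*0.9*5*0.5/25^2
q = 18.0000 / 625

0.0288 m/d


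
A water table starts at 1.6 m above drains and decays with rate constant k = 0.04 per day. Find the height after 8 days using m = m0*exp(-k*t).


m = m0 * exp(-k*t)
m = 1.6 * exp(-0.04 * 8)
m = 1.6 * exp(-0.3200)

1.1618 m


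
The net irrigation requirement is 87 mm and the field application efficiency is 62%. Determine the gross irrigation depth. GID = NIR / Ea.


Ea = 62% = 0.62
GID = NIR / Ea = 87 / 0.62 = 140.3226 mm

140.3226 mm


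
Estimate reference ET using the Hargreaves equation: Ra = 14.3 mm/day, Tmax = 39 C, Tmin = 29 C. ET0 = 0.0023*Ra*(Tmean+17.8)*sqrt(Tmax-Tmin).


Tmean = (Tmax + Tmin)/2 = (39 + 29)/2 = 34.0
ET0 = 0.0023 * 14.3 * (34.0 + 17.8) * sqrt(39 - 29)
ET0 = 0.0023 * 14.3 * 51.8 * 3.162278

5.3876 mm/day


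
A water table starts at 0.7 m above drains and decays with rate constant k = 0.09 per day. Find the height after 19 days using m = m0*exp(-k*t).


m = m0 * exp(-k*t)
m = 0.7 * exp(-0.09 * 19)
m = 0.7 * exp(-1.7100)

0.1266 m


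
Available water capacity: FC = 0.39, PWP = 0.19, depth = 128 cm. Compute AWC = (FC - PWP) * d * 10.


AWC = (FC - PWP) * d * 10
AWC = (0.39 - 0.19) * 128 * 10
AWC = 0.2000 * 128 * 10

256.0000 mm


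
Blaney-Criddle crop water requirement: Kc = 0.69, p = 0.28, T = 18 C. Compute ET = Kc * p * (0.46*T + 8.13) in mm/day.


ET = Kc * p * (0.46*T + 8.13)
ET = 0.69 * 0.28 * (0.46*18 + 8.13)
ET = 0.69 * 0.28 * 16.4100

3.1704 mm/day


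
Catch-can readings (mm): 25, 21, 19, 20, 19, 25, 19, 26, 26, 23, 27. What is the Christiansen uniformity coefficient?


mean = 22.727273 mm
MAD = 2.842975 mm
CU = (1 - 2.842975/22.727273)*100

87.4909 %


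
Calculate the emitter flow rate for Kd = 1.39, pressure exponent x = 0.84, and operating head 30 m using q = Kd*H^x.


q = Kd * H^x = 1.39 * 30^0.84 = 1.39 * 17.409322

24.1990 L/h


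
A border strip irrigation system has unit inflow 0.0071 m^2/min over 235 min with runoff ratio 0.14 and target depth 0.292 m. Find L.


L = q*t/((1+r)*Z)
L = 0.0071*235/((1+0.14)*0.292)
L = 1.6685/0.33288

5.0123 m


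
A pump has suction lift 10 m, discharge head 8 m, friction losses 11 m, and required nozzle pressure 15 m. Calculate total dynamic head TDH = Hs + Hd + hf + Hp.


TDH = Hs + Hd + hf + Hp = 10 + 8 + 11 + 15 = 44

44 m


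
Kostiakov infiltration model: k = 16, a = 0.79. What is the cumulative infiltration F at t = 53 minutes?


F = k * t^a = 16 * 53^0.79
F = 16 * 23.023849

368.3816 mm


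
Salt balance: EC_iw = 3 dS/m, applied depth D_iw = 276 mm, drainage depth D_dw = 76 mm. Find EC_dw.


EC_dw = EC_iw * D_iw / D_dw
EC_dw = 3 * 276 / 76
EC_dw = 828 / 76

10.8947 dS/m


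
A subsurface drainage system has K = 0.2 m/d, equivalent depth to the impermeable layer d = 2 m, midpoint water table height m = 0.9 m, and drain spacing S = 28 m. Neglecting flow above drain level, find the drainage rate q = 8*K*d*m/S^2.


q = 8*K*d*m/S^2
q = 8*0.2*2*0.9/28^2
q = 2.8800 / 784

0.0037 m/d


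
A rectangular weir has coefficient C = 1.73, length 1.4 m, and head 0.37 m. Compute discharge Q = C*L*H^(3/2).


Q = C * L * H^(3/2) = 1.73 * 1.4 * 0.37^1.5 = 1.73 * 1.4 * 0.225062

0.5451 m^3/s


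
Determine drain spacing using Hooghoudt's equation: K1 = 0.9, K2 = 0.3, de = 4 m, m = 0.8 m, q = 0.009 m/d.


S^2 = 8*K2*de*m/q + 4*K1*m^2/q
S^2 = 8*0.3*4*0.8/0.009 + 4*0.9*0.8^2/0.009
S = sqrt(1109.3333)

33.3067 m


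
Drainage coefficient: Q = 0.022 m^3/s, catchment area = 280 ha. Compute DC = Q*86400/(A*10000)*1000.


DC = Q * 86400 / (A * 10000) * 1000
DC = 0.022 * 86400 / (280 * 10000) * 1000
DC = 1900800.0000 / 2800000

0.6789 mm/day


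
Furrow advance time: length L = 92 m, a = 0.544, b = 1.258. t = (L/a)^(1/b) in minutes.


t = (L/a)^(1/b)
t = (92/0.544)^(1/1.258)
t = 169.117647^(1/1.258)

59.0494 min


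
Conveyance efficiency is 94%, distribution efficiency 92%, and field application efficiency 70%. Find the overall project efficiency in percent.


Ec = 0.94, Eb = 0.92, Ea = 0.7
E = 0.94 * 0.92 * 0.7 * 100 = 60.5360%

60.5360 %


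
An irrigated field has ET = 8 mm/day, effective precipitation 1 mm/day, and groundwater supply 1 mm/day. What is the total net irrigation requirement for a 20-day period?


Daily deficit = ET - Pe - GW = 8 - 1 - 1 = 6 mm/day
NIR = 6 * 20 = 120 mm

120.0000 mm


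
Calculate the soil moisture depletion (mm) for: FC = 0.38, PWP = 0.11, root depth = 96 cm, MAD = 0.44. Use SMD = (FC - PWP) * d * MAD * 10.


SMD = (FC - PWP) * d * MAD * 10
SMD = (0.38 - 0.11) * 96 * 0.44 * 10
SMD = 0.2700 * 96 * 0.44 * 10

114.0480 mm


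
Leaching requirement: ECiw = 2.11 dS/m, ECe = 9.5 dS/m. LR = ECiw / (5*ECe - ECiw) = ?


LR = ECiw / (5*ECe - ECiw)
LR = 2.11 / (5*9.5 - 2.11)
LR = 2.11 / 45.3900

0.0465


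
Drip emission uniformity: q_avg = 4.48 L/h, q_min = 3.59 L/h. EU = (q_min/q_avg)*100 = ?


EU = (q_min/q_avg)*100 = (3.59/4.48)*100 = 80.1339%

80.1339 %


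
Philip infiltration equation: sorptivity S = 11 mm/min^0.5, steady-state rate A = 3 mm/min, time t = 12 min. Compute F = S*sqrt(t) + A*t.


F = S*sqrt(t) + A*t
F = 11*sqrt(12) + 3*12
F = 11*3.464102 + 36

74.1051 mm


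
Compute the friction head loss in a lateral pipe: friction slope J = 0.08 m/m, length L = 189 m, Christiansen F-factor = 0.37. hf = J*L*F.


hf = J * L * F = 0.08 * 189 * 0.37 = 5.5944 m

5.5944 m


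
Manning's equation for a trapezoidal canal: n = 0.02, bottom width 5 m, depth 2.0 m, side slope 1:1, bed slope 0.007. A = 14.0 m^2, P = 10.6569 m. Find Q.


R = A/P = 14.0/10.6569 = 1.313703
Q = (1/0.02) * 14.0 * 1.313703^(2/3) * 0.007^0.5

70.2498 m^3/s


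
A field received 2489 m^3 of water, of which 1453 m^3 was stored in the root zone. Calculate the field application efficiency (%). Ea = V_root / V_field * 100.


Ea = V_root / V_field * 100 = 1453 / 2489 * 100 = 58.3769%

58.3769 %


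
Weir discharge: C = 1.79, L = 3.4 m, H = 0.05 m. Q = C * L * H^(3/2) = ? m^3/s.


Q = C * L * H^(3/2) = 1.79 * 3.4 * 0.05^1.5 = 1.79 * 3.4 * 0.011180

0.0680 m^3/s


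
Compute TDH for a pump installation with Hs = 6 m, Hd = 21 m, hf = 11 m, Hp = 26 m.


TDH = Hs + Hd + hf + Hp = 6 + 21 + 11 + 26 = 64

64 m


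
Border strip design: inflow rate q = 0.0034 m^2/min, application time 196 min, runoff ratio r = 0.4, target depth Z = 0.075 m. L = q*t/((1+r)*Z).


L = q*t/((1+r)*Z)
L = 0.0034*196/((1+0.4)*0.075)
L = 0.6664/0.105

6.3467 m


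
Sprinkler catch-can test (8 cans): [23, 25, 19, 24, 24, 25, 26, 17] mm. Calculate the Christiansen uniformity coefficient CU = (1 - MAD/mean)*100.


mean = 22.875000 mm
MAD = 2.437500 mm
CU = (1 - 2.437500/22.875000)*100

89.3443 %


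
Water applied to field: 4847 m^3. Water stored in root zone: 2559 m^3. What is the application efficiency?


Ea = V_root / V_field * 100 = 2559 / 4847 * 100 = 52.7955%

52.7955 %


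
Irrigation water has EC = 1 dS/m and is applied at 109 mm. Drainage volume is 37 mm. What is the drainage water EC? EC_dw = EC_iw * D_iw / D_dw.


EC_dw = EC_iw * D_iw / D_dw
EC_dw = 1 * 109 / 37
EC_dw = 109 / 37

2.9459 dS/m


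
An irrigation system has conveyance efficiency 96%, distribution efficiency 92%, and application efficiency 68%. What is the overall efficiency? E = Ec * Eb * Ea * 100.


Ec = 0.96, Eb = 0.92, Ea = 0.68
E = 0.96 * 0.92 * 0.68 * 100 = 60.0576%

60.0576 %


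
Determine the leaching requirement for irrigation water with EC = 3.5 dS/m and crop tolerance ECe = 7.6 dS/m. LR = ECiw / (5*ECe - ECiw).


LR = ECiw / (5*ECe - ECiw)
LR = 3.5 / (5*7.6 - 3.5)
LR = 3.5 / 34.5000

0.1014


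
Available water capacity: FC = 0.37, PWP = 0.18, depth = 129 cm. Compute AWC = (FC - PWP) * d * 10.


AWC = (FC - PWP) * d * 10
AWC = (0.37 - 0.18) * 129 * 10
AWC = 0.1900 * 129 * 10

245.1000 mm


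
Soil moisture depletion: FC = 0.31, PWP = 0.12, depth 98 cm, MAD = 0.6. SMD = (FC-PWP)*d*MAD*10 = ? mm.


SMD = (FC - PWP) * d * MAD * 10
SMD = (0.31 - 0.12) * 98 * 0.6 * 10
SMD = 0.1900 * 98 * 0.6 * 10

111.7200 mm


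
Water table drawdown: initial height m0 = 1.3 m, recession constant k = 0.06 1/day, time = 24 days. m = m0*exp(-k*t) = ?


m = m0 * exp(-k*t)
m = 1.3 * exp(-0.06 * 24)
m = 1.3 * exp(-1.4400)

0.3080 m


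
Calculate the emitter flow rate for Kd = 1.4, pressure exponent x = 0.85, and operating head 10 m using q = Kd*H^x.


q = Kd * H^x = 1.4 * 10^0.85 = 1.4 * 7.079458

9.9112 L/h


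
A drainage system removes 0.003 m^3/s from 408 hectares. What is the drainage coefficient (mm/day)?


DC = Q * 86400 / (A * 10000) * 1000
DC = 0.003 * 86400 / (408 * 10000) * 1000
DC = 259200.0000 / 4080000

0.0635 mm/day


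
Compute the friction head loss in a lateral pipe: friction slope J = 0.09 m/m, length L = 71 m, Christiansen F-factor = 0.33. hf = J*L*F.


hf = J * L * F = 0.09 * 71 * 0.33 = 2.1087 m

2.1087 m


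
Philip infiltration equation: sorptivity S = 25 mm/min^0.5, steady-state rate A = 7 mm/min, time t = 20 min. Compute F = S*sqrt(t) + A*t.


F = S*sqrt(t) + A*t
F = 25*sqrt(20) + 7*20
F = 25*4.472136 + 140

251.8034 mm


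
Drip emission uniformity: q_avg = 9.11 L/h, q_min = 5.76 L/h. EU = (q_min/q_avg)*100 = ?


EU = (q_min/q_avg)*100 = (5.76/9.11)*100 = 63.2272%

63.2272 %


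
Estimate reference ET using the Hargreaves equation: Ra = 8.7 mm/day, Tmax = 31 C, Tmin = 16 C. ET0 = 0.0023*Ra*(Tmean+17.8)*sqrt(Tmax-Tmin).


Tmean = (Tmax + Tmin)/2 = (31 + 16)/2 = 23.5
ET0 = 0.0023 * 8.7 * (23.5 + 17.8) * sqrt(31 - 16)
ET0 = 0.0023 * 8.7 * 41.3 * 3.872983

3.2007 mm/day


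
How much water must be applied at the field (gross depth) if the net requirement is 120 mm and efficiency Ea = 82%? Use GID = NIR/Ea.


Ea = 82% = 0.82
GID = NIR / Ea = 120 / 0.82 = 146.3415 mm

146.3415 mm


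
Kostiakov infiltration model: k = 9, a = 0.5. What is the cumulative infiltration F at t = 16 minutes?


F = k * t^a = 9 * 16^0.5
F = 9 * 4.000000

36.0000 mm


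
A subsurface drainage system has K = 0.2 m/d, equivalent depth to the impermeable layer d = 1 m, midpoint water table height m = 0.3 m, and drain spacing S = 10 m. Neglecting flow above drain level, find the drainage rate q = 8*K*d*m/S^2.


q = 8*K*d*m/S^2
q = 8*0.2*1*0.3/10^2
q = 0.4800 / 100

0.0048 m/d


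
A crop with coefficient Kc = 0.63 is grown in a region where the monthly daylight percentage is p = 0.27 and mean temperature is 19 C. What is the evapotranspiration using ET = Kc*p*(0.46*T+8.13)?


ET = Kc * p * (0.46*T + 8.13)
ET = 0.63 * 0.27 * (0.46*19 + 8.13)
ET = 0.63 * 0.27 * 16.8700

2.8696 mm/day


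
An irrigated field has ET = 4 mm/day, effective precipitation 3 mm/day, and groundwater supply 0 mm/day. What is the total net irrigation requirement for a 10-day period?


Daily deficit = ET - Pe - GW = 4 - 3 - 0 = 1 mm/day
NIR = 1 * 10 = 10 mm

10.0000 mm


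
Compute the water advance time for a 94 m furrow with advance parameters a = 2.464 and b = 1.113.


t = (L/a)^(1/b)
t = (94/2.464)^(1/1.113)
t = 38.149351^(1/1.113)

26.3586 min


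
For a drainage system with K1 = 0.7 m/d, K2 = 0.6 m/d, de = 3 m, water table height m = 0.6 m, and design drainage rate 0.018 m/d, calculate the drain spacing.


S^2 = 8*K2*de*m/q + 4*K1*m^2/q
S^2 = 8*0.6*3*0.6/0.018 + 4*0.7*0.6^2/0.018
S = sqrt(536.0000)

23.1517 m


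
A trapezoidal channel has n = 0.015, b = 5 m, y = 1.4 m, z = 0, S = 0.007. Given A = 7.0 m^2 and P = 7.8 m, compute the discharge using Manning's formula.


R = A/P = 7.0/7.8 = 0.897436
Q = (1/0.015) * 7.0 * 0.897436^(2/3) * 0.007^0.5

36.3266 m^3/s


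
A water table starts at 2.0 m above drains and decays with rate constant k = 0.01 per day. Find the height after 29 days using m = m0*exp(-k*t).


m = m0 * exp(-k*t)
m = 2.0 * exp(-0.01 * 29)
m = 2.0 * exp(-0.2900)

1.4965 m


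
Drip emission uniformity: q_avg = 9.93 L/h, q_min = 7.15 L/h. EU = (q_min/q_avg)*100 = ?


EU = (q_min/q_avg)*100 = (7.15/9.93)*100 = 72.0040%

72.0040 %


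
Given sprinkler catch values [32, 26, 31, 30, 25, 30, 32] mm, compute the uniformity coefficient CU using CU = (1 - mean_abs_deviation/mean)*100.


mean = 29.428571 mm
MAD = 2.244898 mm
CU = (1 - 2.244898/29.428571)*100

92.3717 %


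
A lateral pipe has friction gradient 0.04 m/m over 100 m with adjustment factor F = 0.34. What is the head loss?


hf = J * L * F = 0.04 * 100 * 0.34 = 1.3600 m

1.3600 m


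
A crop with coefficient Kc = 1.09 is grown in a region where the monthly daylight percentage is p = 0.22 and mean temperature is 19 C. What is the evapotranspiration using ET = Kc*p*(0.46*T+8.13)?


ET = Kc * p * (0.46*T + 8.13)
ET = 1.09 * 0.22 * (0.46*19 + 8.13)
ET = 1.09 * 0.22 * 16.8700

4.0454 mm/day


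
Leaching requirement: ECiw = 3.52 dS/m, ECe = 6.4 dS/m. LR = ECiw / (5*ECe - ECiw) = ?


LR = ECiw / (5*ECe - ECiw)
LR = 3.52 / (5*6.4 - 3.52)
LR = 3.52 / 28.4800

0.1236


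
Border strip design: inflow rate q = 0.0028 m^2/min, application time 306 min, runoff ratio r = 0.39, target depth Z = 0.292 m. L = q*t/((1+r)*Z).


L = q*t/((1+r)*Z)
L = 0.0028*306/((1+0.39)*0.292)
L = 0.8568/0.40588

2.1110 m


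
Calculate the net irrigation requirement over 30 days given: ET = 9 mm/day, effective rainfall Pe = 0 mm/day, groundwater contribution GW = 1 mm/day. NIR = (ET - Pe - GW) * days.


Daily deficit = ET - Pe - GW = 9 - 0 - 1 = 8 mm/day
NIR = 8 * 30 = 240 mm

240.0000 mm


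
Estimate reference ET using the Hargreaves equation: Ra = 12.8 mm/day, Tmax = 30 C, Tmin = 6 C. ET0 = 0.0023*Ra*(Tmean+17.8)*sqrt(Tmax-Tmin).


Tmean = (Tmax + Tmin)/2 = (30 + 6)/2 = 18.0
ET0 = 0.0023 * 12.8 * (18.0 + 17.8) * sqrt(30 - 6)
ET0 = 0.0023 * 12.8 * 35.8 * 4.898979

5.1633 mm/day


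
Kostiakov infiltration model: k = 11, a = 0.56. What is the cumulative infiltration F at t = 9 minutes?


F = k * t^a = 11 * 9^0.56
F = 11 * 3.422755

37.6503 mm


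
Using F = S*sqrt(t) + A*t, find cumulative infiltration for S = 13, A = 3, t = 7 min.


F = S*sqrt(t) + A*t
F = 13*sqrt(7) + 3*7
F = 13*2.645751 + 21

55.3948 mm


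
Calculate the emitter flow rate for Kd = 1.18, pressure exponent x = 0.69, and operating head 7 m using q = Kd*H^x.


q = Kd * H^x = 1.18 * 7^0.69 = 1.18 * 3.829285

4.5186 L/h


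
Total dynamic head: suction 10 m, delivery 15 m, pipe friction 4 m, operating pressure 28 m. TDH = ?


TDH = Hs + Hd + hf + Hp = 10 + 15 + 4 + 28 = 57

57 m


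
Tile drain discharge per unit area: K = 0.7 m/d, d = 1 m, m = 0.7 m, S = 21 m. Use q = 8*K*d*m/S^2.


q = 8*K*d*m/S^2
q = 8*0.7*1*0.7/21^2
q = 3.9200 / 441

0.0089 m/d


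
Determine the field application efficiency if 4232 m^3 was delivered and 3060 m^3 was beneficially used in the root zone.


Ea = V_root / V_field * 100 = 3060 / 4232 * 100 = 72.3062%

72.3062 %


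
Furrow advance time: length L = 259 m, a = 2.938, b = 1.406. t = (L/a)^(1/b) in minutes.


t = (L/a)^(1/b)
t = (259/2.938)^(1/1.406)
t = 88.155208^(1/1.406)

24.1843 min


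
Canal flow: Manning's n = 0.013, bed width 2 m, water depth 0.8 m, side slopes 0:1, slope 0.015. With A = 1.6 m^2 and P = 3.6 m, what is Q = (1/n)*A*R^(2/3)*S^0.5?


R = A/P = 1.6/3.6 = 0.444444
Q = (1/0.013) * 1.6 * 0.444444^(2/3) * 0.015^0.5

8.7788 m^3/s


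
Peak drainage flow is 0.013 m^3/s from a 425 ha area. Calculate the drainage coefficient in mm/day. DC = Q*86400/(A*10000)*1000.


DC = Q * 86400 / (A * 10000) * 1000
DC = 0.013 * 86400 / (425 * 10000) * 1000
DC = 1123200.0000 / 4250000

0.2643 mm/day


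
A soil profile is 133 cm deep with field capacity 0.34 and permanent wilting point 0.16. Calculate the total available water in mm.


AWC = (FC - PWP) * d * 10
AWC = (0.34 - 0.16) * 133 * 10
AWC = 0.1800 * 133 * 10

239.4000 mm


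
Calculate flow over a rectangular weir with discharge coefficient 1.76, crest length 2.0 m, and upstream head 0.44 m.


Q = C * L * H^(3/2) = 1.76 * 2.0 * 0.44^1.5 = 1.76 * 2.0 * 0.291863

1.0274 m^3/s


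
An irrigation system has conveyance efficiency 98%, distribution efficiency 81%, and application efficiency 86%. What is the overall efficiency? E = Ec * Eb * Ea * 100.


Ec = 0.98, Eb = 0.81, Ea = 0.86
E = 0.98 * 0.81 * 0.86 * 100 = 68.2668%

68.2668 %


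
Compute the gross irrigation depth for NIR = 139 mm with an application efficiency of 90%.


Ea = 90% = 0.9
GID = NIR / Ea = 139 / 0.9 = 154.4444 mm

154.4444 mm


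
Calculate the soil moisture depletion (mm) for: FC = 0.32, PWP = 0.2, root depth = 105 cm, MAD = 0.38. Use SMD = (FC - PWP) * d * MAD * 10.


SMD = (FC - PWP) * d * MAD * 10
SMD = (0.32 - 0.2) * 105 * 0.38 * 10
SMD = 0.1200 * 105 * 0.38 * 10

47.8800 mm


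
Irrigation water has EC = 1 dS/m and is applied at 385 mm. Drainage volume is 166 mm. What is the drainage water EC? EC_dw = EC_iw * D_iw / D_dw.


EC_dw = EC_iw * D_iw / D_dw
EC_dw = 1 * 385 / 166
EC_dw = 385 / 166

2.3193 dS/m


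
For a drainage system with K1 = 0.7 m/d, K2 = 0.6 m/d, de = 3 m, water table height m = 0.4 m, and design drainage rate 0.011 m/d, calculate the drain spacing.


S^2 = 8*K2*de*m/q + 4*K1*m^2/q
S^2 = 8*0.6*3*0.4/0.011 + 4*0.7*0.4^2/0.011
S = sqrt(564.3636)

23.7563 m


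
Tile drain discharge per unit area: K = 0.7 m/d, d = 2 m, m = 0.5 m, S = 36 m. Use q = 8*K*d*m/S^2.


q = 8*K*d*m/S^2
q = 8*0.7*2*0.5/36^2
q = 5.6000 / 1296

0.0043 m/d


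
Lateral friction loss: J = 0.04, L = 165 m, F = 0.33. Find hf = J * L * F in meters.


hf = J * L * F = 0.04 * 165 * 0.33 = 2.1780 m

2.1780 m


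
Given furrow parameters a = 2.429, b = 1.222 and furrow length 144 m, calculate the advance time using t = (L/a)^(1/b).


t = (L/a)^(1/b)
t = (144/2.429)^(1/1.222)
t = 59.283656^(1/1.222)

28.2388 min


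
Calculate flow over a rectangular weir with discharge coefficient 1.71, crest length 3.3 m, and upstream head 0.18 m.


Q = C * L * H^(3/2) = 1.71 * 3.3 * 0.18^1.5 = 1.71 * 3.3 * 0.076368

0.4309 m^3/s


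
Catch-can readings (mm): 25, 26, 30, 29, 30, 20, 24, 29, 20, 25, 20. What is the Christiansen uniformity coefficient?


mean = 25.272727 mm
MAD = 3.206612 mm
CU = (1 - 3.206612/25.272727)*100

87.3120 %


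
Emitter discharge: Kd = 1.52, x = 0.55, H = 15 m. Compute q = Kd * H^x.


q = Kd * H^x = 1.52 * 15^0.55 = 1.52 * 4.434556

6.7405 L/h


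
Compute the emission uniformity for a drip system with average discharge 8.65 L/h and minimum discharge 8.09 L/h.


EU = (q_min/q_avg)*100 = (8.09/8.65)*100 = 93.5260%

93.5260 %


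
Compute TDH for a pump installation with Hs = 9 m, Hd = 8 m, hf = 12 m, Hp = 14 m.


TDH = Hs + Hd + hf + Hp = 9 + 8 + 12 + 14 = 43

43 m


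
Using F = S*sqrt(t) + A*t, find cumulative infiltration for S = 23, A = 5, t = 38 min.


F = S*sqrt(t) + A*t
F = 23*sqrt(38) + 5*38
F = 23*6.164414 + 190

331.7815 mm


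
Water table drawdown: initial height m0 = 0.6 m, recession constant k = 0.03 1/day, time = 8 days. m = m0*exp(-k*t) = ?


m = m0 * exp(-k*t)
m = 0.6 * exp(-0.03 * 8)
m = 0.6 * exp(-0.2400)

0.4720 m


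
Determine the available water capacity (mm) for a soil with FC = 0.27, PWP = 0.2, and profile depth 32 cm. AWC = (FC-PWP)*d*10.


AWC = (FC - PWP) * d * 10
AWC = (0.27 - 0.2) * 32 * 10
AWC = 0.0700 * 32 * 10

22.4000 mm


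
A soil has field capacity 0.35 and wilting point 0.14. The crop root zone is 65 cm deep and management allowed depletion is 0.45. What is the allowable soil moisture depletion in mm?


SMD = (FC - PWP) * d * MAD * 10
SMD = (0.35 - 0.14) * 65 * 0.45 * 10
SMD = 0.2100 * 65 * 0.45 * 10

61.4250 mm


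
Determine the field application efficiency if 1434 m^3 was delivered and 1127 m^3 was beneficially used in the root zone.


Ea = V_root / V_field * 100 = 1127 / 1434 * 100 = 78.5914%

78.5914 %


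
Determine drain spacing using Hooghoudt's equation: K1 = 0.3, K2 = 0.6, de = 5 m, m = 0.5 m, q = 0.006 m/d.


S^2 = 8*K2*de*m/q + 4*K1*m^2/q
S^2 = 8*0.6*5*0.5/0.006 + 4*0.3*0.5^2/0.006
S = sqrt(2050.0000)

45.2769 m


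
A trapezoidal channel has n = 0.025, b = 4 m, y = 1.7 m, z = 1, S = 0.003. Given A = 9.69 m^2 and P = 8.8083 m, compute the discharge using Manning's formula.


R = A/P = 9.69/8.8083 = 1.100099
Q = (1/0.025) * 9.69 * 1.100099^(2/3) * 0.003^0.5

22.6238 m^3/s


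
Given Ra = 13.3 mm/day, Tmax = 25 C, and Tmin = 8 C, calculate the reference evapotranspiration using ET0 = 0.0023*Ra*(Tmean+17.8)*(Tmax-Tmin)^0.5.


Tmean = (Tmax + Tmin)/2 = (25 + 8)/2 = 16.5
ET0 = 0.0023 * 13.3 * (16.5 + 17.8) * sqrt(25 - 8)
ET0 = 0.0023 * 13.3 * 34.3 * 4.123106

4.3261 mm/day


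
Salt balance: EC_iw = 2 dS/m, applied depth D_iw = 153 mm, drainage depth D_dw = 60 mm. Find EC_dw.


EC_dw = EC_iw * D_iw / D_dw
EC_dw = 2 * 153 / 60
EC_dw = 306 / 60

5.1000 dS/m


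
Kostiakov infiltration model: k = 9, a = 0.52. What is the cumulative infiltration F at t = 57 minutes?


F = k * t^a = 9 * 57^0.52
F = 9 * 8.185683

73.6711 mm


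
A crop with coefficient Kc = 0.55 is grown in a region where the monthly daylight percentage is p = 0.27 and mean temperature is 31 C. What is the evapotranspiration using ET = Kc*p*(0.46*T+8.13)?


ET = Kc * p * (0.46*T + 8.13)
ET = 0.55 * 0.27 * (0.46*31 + 8.13)
ET = 0.55 * 0.27 * 22.3900

3.3249 mm/day


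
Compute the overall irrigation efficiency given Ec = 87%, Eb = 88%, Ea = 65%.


Ec = 0.87, Eb = 0.88, Ea = 0.65
E = 0.87 * 0.88 * 0.65 * 100 = 49.7640%

49.7640 %


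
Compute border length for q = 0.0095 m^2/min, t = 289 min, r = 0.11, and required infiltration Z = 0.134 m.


L = q*t/((1+r)*Z)
L = 0.0095*289/((1+0.11)*0.134)
L = 2.7455/0.14874

18.4584 m


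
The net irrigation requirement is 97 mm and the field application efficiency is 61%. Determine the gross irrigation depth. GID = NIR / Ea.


Ea = 61% = 0.61
GID = NIR / Ea = 97 / 0.61 = 159.0164 mm

159.0164 mm


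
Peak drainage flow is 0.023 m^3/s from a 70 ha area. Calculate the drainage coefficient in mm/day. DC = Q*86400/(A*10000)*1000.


DC = Q * 86400 / (A * 10000) * 1000
DC = 0.023 * 86400 / (70 * 10000) * 1000
DC = 1987200.0000 / 700000

2.8389 mm/day


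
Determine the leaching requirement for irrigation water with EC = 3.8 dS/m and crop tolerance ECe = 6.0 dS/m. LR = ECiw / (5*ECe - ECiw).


LR = ECiw / (5*ECe - ECiw)
LR = 3.8 / (5*6.0 - 3.8)
LR = 3.8 / 26.2000

0.1450


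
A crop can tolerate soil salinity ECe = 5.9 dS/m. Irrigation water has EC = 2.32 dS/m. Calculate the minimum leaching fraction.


LR = ECiw / (5*ECe - ECiw)
LR = 2.32 / (5*5.9 - 2.32)
LR = 2.32 / 27.1800

0.0854


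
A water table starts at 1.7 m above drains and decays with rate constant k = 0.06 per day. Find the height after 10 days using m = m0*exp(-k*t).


m = m0 * exp(-k*t)
m = 1.7 * exp(-0.06 * 10)
m = 1.7 * exp(-0.6000)

0.9330 m


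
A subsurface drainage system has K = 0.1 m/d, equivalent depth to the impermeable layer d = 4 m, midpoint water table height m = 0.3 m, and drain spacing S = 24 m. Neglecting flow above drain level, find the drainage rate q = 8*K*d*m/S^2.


q = 8*K*d*m/S^2
q = 8*0.1*4*0.3/24^2
q = 0.9600 / 576

0.0017 m/d


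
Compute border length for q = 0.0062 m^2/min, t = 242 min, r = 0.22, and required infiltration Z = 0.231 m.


L = q*t/((1+r)*Z)
L = 0.0062*242/((1+0.22)*0.231)
L = 1.5004/0.28182

5.3240 m


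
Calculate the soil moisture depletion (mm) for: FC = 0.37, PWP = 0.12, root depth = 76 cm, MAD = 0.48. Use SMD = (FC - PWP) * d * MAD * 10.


SMD = (FC - PWP) * d * MAD * 10
SMD = (0.37 - 0.12) * 76 * 0.48 * 10
SMD = 0.2500 * 76 * 0.48 * 10

91.2000 mm


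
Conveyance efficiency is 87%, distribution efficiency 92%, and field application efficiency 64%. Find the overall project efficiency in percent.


Ec = 0.87, Eb = 0.92, Ea = 0.64
E = 0.87 * 0.92 * 0.64 * 100 = 51.2256%

51.2256 %


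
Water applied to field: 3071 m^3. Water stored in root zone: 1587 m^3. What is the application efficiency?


Ea = V_root / V_field * 100 = 1587 / 3071 * 100 = 51.6770%

51.6770 %


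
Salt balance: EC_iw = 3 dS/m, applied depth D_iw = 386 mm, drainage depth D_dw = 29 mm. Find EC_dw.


EC_dw = EC_iw * D_iw / D_dw
EC_dw = 3 * 386 / 29
EC_dw = 1158 / 29

39.9310 dS/m
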